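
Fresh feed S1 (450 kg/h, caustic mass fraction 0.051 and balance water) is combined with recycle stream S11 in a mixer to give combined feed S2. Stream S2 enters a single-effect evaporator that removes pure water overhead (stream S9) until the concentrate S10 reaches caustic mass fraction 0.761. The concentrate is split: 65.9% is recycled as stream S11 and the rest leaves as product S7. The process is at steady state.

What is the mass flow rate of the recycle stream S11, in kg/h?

Overall caustic balance (none leaves overhead): caustic in fresh feed = caustic in product, i.e. 450×0.051 = (1−0.659)·S10·0.761.
S10 = 22.95/(0.761×0.341) = 88.439 kg/h.
Recycle S11 = 0.659×88.439 = 58.281 kg/h.

58.28 kg/h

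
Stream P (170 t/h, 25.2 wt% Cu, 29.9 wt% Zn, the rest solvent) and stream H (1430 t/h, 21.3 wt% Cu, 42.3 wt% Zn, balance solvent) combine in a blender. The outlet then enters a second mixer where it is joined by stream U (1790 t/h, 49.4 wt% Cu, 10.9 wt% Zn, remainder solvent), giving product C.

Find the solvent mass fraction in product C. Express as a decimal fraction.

0.386

Overall, product flow = 3390 t/h.
solvent in = 170×0.449 + 1430×0.364 + 1790×0.397 = 1307.5 t/h.
solvent fraction in C = 0.386.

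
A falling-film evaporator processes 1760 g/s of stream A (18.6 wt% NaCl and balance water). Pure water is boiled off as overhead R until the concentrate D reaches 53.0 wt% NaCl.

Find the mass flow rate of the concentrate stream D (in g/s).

617.7 g/s

NaCl is conserved: 1760×0.186 = 327.36 g/s all reports to the concentrate.
Concentrate = 327.36/(target fraction) = 617.66 g/s.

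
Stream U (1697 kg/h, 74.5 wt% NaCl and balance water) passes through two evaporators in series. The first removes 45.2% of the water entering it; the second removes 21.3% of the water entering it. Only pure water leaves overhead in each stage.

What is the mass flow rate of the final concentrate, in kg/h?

water in feed = 1697×0.255 = 432.74 kg/h.
After stage 1: water left = (1−0.452)×432.74 = 237.14; stream total = 1501.4 kg/h.
After stage 2: water left = (1−0.213)×237.14 = 186.63; final concentrate = 1450.9 kg/h.

1451 kg/h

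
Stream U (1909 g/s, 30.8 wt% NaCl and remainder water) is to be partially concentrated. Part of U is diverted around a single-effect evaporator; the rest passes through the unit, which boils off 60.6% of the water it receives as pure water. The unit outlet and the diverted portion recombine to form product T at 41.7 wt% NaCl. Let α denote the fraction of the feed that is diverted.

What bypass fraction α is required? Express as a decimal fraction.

0.377

All 1909×0.308 = 587.97 g/s of NaCl reaches T, so T = 587.97/0.417 = 1410 g/s and vapour = 499 g/s.
The evaporator receives (1−α)·1909 of feed at 0.692 water and removes 0.606 of that water:
0.606×0.692×(1−α)×1909 = 499
(1−α) = 499/800.54 = 0.6233;  α = 0.3767.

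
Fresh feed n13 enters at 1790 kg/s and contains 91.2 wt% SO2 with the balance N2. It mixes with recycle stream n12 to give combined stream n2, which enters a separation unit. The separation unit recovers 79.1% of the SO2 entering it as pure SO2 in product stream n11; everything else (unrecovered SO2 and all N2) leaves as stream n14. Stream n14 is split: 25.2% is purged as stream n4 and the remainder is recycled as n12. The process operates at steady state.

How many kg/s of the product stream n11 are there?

1531 kg/s

SO2 in n2: m_A = 1790×0.912 + (1−0.252)·(1−0.791)·m_A, so m_A = 1632.5/0.8437 = 1935 kg/s.
Product n11 = 0.791×1935 = 1530.6 kg/s.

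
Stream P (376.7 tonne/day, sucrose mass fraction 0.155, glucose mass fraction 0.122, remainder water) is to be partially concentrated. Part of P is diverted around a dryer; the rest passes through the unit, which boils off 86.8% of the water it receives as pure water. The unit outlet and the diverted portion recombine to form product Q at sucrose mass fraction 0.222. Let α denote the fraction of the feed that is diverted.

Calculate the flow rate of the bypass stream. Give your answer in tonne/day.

195.5 tonne/day

All 376.7×0.155 = 58.389 tonne/day of sucrose reaches Q, so Q = 58.389/0.222 = 263.01 tonne/day and vapour = 113.69 tonne/day.
The evaporator receives (1−α)·376.7 of feed at 0.723 water and removes 0.868 of that water:
0.868×0.723×(1−α)×376.7 = 113.69
(1−α) = 113.69/236.4 = 0.4809;  α = 0.5191.
Bypass flow = 0.5191×376.7 = 195.54 tonne/day.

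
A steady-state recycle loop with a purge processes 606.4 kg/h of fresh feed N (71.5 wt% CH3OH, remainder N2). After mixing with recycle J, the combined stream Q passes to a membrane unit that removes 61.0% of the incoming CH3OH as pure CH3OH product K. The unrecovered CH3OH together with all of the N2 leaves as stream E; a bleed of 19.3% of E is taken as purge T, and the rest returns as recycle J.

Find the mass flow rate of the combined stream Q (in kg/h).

1528 kg/h

N2 enters only via N and leaves only via the purge: 606.4×0.285 = 0.193×(N2 in E), and the membrane unit passes all N2, so N2 in Q = N2 in E = 895.46 kg/h.
CH3OH in Q: m_A = 606.4×0.715 + (1−0.193)·(1−0.610)·m_A, so m_A = 433.58/0.6853 = 632.71 kg/h.
Q = 632.71 + 895.46 = 1528.2 kg/h.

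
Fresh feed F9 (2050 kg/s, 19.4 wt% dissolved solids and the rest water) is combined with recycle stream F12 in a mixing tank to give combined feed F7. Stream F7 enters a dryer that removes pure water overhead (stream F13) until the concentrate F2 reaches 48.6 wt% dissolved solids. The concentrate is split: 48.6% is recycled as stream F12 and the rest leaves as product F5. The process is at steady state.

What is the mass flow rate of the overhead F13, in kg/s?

1232 kg/s

Overall dissolved solids balance (none leaves overhead): dissolved solids in fresh feed = dissolved solids in product, i.e. 2050×0.194 = (1−0.486)·F2·0.486.
F2 = 397.7/(0.486×0.514) = 1592 kg/s.
Recycle F12 = 0.486×1592 = 773.74 kg/s.
Combined feed F7 = 2050 + 773.74 = 2823.7 kg/s.
Overhead F13 = F7 − F2 = 2823.7 − 1592 = 1231.7 kg/s.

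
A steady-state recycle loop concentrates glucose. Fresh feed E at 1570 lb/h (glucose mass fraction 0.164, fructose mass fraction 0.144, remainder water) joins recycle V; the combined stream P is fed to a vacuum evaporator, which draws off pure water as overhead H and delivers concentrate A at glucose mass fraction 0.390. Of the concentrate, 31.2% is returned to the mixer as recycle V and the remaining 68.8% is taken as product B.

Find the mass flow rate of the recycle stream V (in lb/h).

Overall glucose balance (none leaves overhead): glucose in fresh feed = glucose in product, i.e. 1570×0.164 = (1−0.312)·A·0.390.
A = 257.48/(0.390×0.688) = 959.6 lb/h.
Recycle V = 0.312×959.6 = 299.4 lb/h.

299.4 lb/h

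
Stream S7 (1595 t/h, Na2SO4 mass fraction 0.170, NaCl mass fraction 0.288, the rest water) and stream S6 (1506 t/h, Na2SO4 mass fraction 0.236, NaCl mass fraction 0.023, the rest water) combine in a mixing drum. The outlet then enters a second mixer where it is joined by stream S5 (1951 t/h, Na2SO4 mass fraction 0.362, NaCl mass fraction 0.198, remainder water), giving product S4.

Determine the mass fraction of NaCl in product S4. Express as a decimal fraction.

Overall, product flow = 5052 t/h.
NaCl in = 1595×0.288 + 1506×0.023 + 1951×0.198 = 880.3 t/h.
NaCl fraction in S4 = 0.174.

0.174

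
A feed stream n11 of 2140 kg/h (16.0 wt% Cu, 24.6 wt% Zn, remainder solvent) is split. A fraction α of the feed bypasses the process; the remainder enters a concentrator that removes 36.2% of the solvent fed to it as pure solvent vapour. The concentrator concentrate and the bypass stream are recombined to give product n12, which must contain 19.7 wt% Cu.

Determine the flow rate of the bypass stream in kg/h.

All 2140×0.160 = 342.4 kg/h of Cu reaches n12, so n12 = 342.4/0.197 = 1738.1 kg/h and vapour = 401.93 kg/h.
The evaporator receives (1−α)·2140 of feed at 0.594 solvent and removes 0.362 of that solvent:
0.362×0.594×(1−α)×2140 = 401.93
(1−α) = 401.93/460.16 = 0.8735;  α = 0.1265.
Bypass flow = 0.1265×2140 = 270.81 kg/h.

270.8 kg/h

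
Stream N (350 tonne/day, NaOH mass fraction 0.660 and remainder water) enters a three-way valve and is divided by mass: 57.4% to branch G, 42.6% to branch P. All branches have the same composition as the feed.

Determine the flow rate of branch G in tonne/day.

Branch G flow = 0.574×350 = 200.9 tonne/day.

200.9 tonne/day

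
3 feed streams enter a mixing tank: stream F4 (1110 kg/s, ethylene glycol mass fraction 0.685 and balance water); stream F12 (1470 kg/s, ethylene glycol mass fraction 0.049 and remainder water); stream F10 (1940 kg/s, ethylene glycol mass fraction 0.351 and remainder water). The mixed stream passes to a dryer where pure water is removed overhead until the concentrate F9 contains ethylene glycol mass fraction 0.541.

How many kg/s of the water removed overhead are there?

ethylene glycol entering = 1110×0.685 + 1470×0.049 + 1940×0.351 = 1513.3 kg/s.
All ethylene glycol reports to F9, so F9 = 1513.3/0.541 = 2797.3 kg/s.
Total feed = 4520 kg/s; overhead = 4520 − 2797.3 = 1722.7 kg/s.

1723 kg/s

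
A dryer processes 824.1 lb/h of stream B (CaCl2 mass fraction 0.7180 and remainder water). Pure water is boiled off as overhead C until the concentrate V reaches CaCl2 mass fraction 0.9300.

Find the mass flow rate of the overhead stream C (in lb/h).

187.9 lb/h

CaCl2 is conserved: 824.1×0.718 = 591.7 lb/h all reports to the concentrate.
Concentrate = 591.7/(target fraction) = 636.24 lb/h.
Overhead = 824.1 − 636.24 = 187.86 lb/h.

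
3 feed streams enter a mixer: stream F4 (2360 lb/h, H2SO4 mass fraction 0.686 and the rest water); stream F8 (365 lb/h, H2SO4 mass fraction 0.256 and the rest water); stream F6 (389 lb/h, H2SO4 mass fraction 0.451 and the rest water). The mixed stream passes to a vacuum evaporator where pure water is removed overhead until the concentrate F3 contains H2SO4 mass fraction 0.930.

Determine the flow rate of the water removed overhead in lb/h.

1084 lb/h

H2SO4 entering = 2360×0.686 + 365×0.256 + 389×0.451 = 1887.8 lb/h.
All H2SO4 reports to F3, so F3 = 1887.8/0.930 = 2029.9 lb/h.
Total feed = 3114 lb/h; overhead = 3114 − 2029.9 = 1084.1 lb/h.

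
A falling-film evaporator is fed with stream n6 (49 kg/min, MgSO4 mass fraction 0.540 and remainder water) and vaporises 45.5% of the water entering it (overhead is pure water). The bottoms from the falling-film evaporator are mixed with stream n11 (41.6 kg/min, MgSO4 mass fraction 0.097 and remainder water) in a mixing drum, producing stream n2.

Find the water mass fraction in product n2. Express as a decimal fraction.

0.620

Vapour removed = 0.455×0.460×49 = 10.256 kg/min; concentrate = 38.744 kg/min.
water reaching the mixer = 12.284 (from concentrate) + 41.6×0.903 = 49.849 kg/min.
Product flow = 38.744 + 41.6 = 80.344 kg/min; water fraction = 0.620.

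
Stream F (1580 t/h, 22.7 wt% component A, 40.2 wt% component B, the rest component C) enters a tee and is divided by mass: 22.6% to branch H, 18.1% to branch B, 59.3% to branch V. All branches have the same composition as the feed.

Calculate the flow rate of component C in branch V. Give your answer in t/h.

Branch V total = 0.593×1580 = 936.94 t/h.
component C in V = 0.371×936.94 = 347.6 t/h.

347.6 t/h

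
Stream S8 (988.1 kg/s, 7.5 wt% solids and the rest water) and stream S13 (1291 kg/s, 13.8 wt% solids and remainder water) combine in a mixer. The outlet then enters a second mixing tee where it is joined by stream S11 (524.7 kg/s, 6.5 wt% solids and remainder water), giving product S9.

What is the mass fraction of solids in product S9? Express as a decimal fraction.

Overall, product flow = 2803.8 kg/s.
solids in = 988.1×0.075 + 1291×0.138 + 524.7×0.065 = 286.37 kg/s.
solids fraction in S9 = 0.102.

0.102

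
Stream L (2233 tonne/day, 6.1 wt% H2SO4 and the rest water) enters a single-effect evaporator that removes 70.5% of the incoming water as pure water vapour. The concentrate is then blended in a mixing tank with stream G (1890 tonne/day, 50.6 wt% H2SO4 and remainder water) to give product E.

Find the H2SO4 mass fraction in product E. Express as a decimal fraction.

0.413

Vapour removed = 0.705×0.939×2233 = 1478.2 tonne/day; concentrate = 754.77 tonne/day.
H2SO4 reaching the mixer = 136.21 (from concentrate) + 1890×0.506 = 1092.6 tonne/day.
Product flow = 754.77 + 1890 = 2644.8 tonne/day; H2SO4 fraction = 0.413.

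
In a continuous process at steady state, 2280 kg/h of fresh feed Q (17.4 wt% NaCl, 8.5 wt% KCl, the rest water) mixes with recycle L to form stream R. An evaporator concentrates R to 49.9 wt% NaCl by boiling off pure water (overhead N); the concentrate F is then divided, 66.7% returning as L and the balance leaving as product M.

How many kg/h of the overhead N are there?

Overall NaCl balance (none leaves overhead): NaCl in fresh feed = NaCl in product, i.e. 2280×0.174 = (1−0.667)·F·0.499.
F = 396.72/(0.499×0.333) = 2387.5 kg/h.
Recycle L = 0.667×2387.5 = 1592.4 kg/h.
Combined feed R = 2280 + 1592.4 = 3872.4 kg/h.
Overhead N = R − F = 3872.4 − 2387.5 = 1485 kg/h.

1485 kg/h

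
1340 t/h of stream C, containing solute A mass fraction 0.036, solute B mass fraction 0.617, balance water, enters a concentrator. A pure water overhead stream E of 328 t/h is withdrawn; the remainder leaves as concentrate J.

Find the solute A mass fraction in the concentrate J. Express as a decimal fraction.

solute A is not removed: 1340×0.036 = 48.24 t/h of solute A enters J.
Concentrate = 1340 − 328 = 1012 t/h.
Mass fraction = 48.24/1012 = 0.048.

0.048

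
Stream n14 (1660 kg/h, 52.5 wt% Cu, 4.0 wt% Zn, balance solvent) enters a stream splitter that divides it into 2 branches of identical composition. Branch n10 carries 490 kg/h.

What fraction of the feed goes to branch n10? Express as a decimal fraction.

0.295

Fraction to n10 = 490/1660 = 0.2952.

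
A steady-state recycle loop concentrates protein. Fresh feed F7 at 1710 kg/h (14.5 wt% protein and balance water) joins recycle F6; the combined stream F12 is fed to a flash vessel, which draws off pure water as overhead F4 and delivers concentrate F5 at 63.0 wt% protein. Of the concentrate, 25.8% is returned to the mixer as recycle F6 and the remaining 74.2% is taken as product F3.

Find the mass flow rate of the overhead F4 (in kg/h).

1316 kg/h

Overall protein balance (none leaves overhead): protein in fresh feed = protein in product, i.e. 1710×0.145 = (1−0.258)·F5·0.630.
F5 = 247.95/(0.630×0.742) = 530.42 kg/h.
Recycle F6 = 0.258×530.42 = 136.85 kg/h.
Combined feed F12 = 1710 + 136.85 = 1846.8 kg/h.
Overhead F4 = F12 − F5 = 1846.8 − 530.42 = 1316.4 kg/h.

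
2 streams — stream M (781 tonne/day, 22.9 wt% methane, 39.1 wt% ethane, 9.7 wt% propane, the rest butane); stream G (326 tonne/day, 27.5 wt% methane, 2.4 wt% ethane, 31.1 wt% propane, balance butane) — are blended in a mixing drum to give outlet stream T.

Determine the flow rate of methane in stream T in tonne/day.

268.5 tonne/day

methane out = methane in = 781×0.229 + 326×0.275 = 268.5 tonne/day.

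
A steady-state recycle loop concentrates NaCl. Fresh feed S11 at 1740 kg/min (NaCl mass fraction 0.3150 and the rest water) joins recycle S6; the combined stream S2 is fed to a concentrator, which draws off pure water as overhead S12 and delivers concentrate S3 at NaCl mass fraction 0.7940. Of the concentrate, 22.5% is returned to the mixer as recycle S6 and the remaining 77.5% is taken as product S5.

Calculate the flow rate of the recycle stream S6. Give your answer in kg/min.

200.4 kg/min

Overall NaCl balance (none leaves overhead): NaCl in fresh feed = NaCl in product, i.e. 1740×0.315 = (1−0.225)·S3·0.794.
S3 = 548.1/(0.794×0.775) = 890.71 kg/min.
Recycle S6 = 0.225×890.71 = 200.41 kg/min.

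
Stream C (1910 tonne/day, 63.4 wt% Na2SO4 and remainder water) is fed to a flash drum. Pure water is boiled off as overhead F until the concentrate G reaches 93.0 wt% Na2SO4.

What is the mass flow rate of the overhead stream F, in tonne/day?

607.9 tonne/day

Na2SO4 is conserved: 1910×0.634 = 1210.9 tonne/day all reports to the concentrate.
Concentrate = 1210.9/(target fraction) = 1302.1 tonne/day.
Overhead = 1910 − 1302.1 = 607.91 tonne/day.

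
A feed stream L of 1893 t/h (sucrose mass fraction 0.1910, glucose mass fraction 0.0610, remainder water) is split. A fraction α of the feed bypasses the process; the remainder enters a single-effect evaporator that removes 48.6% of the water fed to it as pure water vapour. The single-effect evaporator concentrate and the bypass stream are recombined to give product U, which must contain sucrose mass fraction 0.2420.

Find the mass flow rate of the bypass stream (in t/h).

All 1893×0.191 = 361.56 t/h of sucrose reaches U, so U = 361.56/0.242 = 1494.1 t/h and vapour = 398.94 t/h.
The evaporator receives (1−α)·1893 of feed at 0.748 water and removes 0.486 of that water:
0.486×0.748×(1−α)×1893 = 398.94
(1−α) = 398.94/688.16 = 0.5797;  α = 0.4203.
Bypass flow = 0.4203×1893 = 795.59 t/h.

795.6 t/h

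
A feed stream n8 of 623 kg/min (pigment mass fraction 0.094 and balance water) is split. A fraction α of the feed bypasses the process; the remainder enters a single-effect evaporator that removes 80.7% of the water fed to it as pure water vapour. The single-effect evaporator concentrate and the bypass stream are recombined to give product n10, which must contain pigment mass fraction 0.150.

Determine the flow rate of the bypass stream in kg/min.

304.9 kg/min

All 623×0.094 = 58.562 kg/min of pigment reaches n10, so n10 = 58.562/0.150 = 390.41 kg/min and vapour = 232.59 kg/min.
The evaporator receives (1−α)·623 of feed at 0.906 water and removes 0.807 of that water:
0.807×0.906×(1−α)×623 = 232.59
(1−α) = 232.59/455.5 = 0.5106;  α = 0.4894.
Bypass flow = 0.4894×623 = 304.89 kg/min.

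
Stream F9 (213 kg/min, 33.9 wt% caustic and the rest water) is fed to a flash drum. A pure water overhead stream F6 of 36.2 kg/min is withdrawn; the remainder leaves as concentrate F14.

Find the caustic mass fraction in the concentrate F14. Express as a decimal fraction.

0.408

caustic is not removed: 213×0.339 = 72.207 kg/min of caustic enters F14.
Concentrate = 213 − 36.2 = 176.8 kg/min.
Mass fraction = 72.207/176.8 = 0.408.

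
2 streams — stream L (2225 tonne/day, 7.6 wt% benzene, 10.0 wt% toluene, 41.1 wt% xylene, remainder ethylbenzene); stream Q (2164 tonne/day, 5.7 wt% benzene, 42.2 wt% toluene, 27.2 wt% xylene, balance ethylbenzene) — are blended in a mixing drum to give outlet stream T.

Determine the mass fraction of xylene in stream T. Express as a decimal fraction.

0.342

Total flow out = 2225 + 2164 = 4389 tonne/day.
xylene in = 2225×0.411 + 2164×0.272 = 1503.1 tonne/day.
xylene mass fraction in T = 1503.1/4389 = 0.342.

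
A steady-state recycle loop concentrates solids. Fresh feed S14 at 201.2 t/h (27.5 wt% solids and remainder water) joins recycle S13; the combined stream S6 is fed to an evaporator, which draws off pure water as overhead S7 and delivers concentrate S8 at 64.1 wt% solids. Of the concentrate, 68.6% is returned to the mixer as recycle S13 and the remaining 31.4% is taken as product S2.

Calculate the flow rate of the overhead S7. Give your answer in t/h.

114.9 t/h

Overall solids balance (none leaves overhead): solids in fresh feed = solids in product, i.e. 201.2×0.275 = (1−0.686)·S8·0.641.
S8 = 55.33/(0.641×0.314) = 274.9 t/h.
Recycle S13 = 0.686×274.9 = 188.58 t/h.
Combined feed S6 = 201.2 + 188.58 = 389.78 t/h.
Overhead S7 = S6 − S8 = 389.78 − 274.9 = 114.88 t/h.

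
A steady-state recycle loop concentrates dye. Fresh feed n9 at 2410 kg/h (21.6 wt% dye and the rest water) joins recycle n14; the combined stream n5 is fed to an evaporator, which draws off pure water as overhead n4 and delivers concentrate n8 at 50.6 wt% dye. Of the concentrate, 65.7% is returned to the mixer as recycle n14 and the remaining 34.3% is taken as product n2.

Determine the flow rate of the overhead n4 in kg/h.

1381 kg/h

Overall dye balance (none leaves overhead): dye in fresh feed = dye in product, i.e. 2410×0.216 = (1−0.657)·n8·0.506.
n8 = 520.56/(0.506×0.343) = 2999.3 kg/h.
Recycle n14 = 0.657×2999.3 = 1970.6 kg/h.
Combined feed n5 = 2410 + 1970.6 = 4380.6 kg/h.
Overhead n4 = n5 − n8 = 4380.6 − 2999.3 = 1381.2 kg/h.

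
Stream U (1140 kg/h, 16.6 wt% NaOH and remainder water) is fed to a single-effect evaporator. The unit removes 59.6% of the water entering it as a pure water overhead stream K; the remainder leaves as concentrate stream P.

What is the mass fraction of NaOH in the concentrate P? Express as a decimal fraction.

NaOH is not removed: 1140×0.166 = 189.24 kg/h of NaOH enters P.
water entering = 1140×0.834 = 950.76 kg/h; overhead removed = 0.596×950.76 = 566.65 kg/h.
Concentrate = 1140 − 566.65 = 573.35 kg/h.
Mass fraction = 189.24/573.35 = 0.330.

0.330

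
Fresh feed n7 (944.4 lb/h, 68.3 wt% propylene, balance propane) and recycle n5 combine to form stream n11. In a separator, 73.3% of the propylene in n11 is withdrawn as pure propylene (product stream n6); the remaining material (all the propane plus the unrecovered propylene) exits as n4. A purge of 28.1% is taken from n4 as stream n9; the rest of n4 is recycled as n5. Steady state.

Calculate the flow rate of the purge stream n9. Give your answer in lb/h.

359.3 lb/h

propane enters only via n7 and leaves only via the purge: 944.4×0.317 = 0.281×(propane in n4), and the separator passes all propane, so propane in n11 = propane in n4 = 1065.4 lb/h.
propylene in n11: m_A = 944.4×0.683 + (1−0.281)·(1−0.733)·m_A, so m_A = 645.03/0.8080 = 798.27 lb/h.
n4 = (1−0.733)×798.27 + 1065.4 = 1278.5 lb/h.
Purge n9 = 0.281×1278.5 = 359.27 lb/h.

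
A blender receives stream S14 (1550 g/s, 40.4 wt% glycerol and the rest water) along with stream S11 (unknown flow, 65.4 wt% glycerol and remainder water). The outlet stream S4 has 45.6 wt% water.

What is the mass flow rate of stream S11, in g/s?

Let S11 be the unknown flow. Total out = 1550 + S11.
water balance: 923.8 + 0.346·S11 = 0.456·(1550 + S11)
(0.346 − 0.456)·S11 = 0.456×1550 − 923.8 = -217
S11 = -217 / -0.110 = 1972.7 g/s

1973 g/s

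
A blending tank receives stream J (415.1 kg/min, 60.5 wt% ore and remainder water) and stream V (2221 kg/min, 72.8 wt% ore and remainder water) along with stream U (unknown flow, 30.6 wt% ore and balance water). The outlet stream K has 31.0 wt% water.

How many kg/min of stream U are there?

Let U be the unknown flow. Total out = 2636.1 + U.
water balance: 768.08 + 0.694·U = 0.310·(2636.1 + U)
(0.694 − 0.310)·U = 0.310×2636.1 − 768.08 = 49.114
U = 49.114 / 0.384 = 127.9 kg/min

127.9 kg/min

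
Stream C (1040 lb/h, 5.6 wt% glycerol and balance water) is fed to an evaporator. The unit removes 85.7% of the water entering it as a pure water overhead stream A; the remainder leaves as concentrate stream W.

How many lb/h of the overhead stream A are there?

841.4 lb/h

water entering = 1040×0.944 = 981.76 lb/h; overhead removed = 0.857×981.76 = 841.37 lb/h.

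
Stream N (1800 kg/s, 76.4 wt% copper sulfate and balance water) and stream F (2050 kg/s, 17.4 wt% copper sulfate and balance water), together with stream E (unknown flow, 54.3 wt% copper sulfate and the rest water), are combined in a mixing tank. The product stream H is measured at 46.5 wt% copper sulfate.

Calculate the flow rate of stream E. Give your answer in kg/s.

748.1 kg/s

Let E be the unknown flow. Total out = 3850 + E.
copper sulfate balance: 1731.9 + 0.543·E = 0.465·(3850 + E)
(0.543 − 0.465)·E = 0.465×3850 − 1731.9 = 58.35
E = 58.35 / 0.078 = 748.08 kg/s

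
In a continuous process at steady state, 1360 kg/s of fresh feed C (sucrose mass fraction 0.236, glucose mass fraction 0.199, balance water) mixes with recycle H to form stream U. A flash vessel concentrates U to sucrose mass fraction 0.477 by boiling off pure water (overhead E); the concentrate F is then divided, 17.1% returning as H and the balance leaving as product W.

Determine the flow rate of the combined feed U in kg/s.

Overall sucrose balance (none leaves overhead): sucrose in fresh feed = sucrose in product, i.e. 1360×0.236 = (1−0.171)·F·0.477.
F = 320.96/(0.477×0.829) = 811.67 kg/s.
Recycle H = 0.171×811.67 = 138.8 kg/s.
Combined feed U = 1360 + 138.8 = 1498.8 kg/s.

1499 kg/s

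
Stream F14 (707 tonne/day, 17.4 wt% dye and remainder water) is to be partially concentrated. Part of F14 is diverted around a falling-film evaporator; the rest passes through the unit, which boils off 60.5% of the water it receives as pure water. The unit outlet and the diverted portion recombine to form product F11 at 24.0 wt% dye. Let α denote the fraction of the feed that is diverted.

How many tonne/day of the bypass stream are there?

317.9 tonne/day

All 707×0.174 = 123.02 tonne/day of dye reaches F11, so F11 = 123.02/0.240 = 512.57 tonne/day and vapour = 194.43 tonne/day.
The evaporator receives (1−α)·707 of feed at 0.826 water and removes 0.605 of that water:
0.605×0.826×(1−α)×707 = 194.43
(1−α) = 194.43/353.31 = 0.5503;  α = 0.4497.
Bypass flow = 0.4497×707 = 317.94 tonne/day.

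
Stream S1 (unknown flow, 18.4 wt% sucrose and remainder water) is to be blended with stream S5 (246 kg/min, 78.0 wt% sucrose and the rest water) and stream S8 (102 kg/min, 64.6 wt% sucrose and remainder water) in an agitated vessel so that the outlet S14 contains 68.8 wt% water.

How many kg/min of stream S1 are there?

1166 kg/min

Let S1 be the unknown flow. Total out = 348 + S1.
water balance: 90.228 + 0.816·S1 = 0.688·(348 + S1)
(0.816 − 0.688)·S1 = 0.688×348 − 90.228 = 149.2
S1 = 149.2 / 0.128 = 1165.6 kg/min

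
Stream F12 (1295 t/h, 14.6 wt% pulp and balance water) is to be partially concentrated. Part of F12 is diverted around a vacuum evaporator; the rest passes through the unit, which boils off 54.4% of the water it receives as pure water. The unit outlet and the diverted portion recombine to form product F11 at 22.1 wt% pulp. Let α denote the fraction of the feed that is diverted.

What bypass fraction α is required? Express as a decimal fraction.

All 1295×0.146 = 189.07 t/h of pulp reaches F11, so F11 = 189.07/0.221 = 855.52 t/h and vapour = 439.48 t/h.
The evaporator receives (1−α)·1295 of feed at 0.854 water and removes 0.544 of that water:
0.544×0.854×(1−α)×1295 = 439.48
(1−α) = 439.48/601.63 = 0.7305;  α = 0.2695.

0.270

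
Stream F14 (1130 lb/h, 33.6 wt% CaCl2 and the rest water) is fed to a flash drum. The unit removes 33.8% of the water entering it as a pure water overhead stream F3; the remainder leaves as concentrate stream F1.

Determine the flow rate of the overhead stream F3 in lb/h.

water entering = 1130×0.664 = 750.32 lb/h; overhead removed = 0.338×750.32 = 253.61 lb/h.

253.6 lb/h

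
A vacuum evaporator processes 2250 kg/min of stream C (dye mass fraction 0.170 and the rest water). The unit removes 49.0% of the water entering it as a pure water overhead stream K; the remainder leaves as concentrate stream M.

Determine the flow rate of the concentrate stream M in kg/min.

water entering = 2250×0.830 = 1867.5 kg/min; overhead removed = 0.490×1867.5 = 915.07 kg/min.
Concentrate = 2250 − 915.07 = 1334.9 kg/min.

1335 kg/min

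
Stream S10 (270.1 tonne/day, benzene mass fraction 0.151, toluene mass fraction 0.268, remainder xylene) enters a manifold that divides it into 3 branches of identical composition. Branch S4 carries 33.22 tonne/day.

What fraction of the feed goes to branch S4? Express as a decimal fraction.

Fraction to S4 = 33.22/270.1 = 0.1230.

0.123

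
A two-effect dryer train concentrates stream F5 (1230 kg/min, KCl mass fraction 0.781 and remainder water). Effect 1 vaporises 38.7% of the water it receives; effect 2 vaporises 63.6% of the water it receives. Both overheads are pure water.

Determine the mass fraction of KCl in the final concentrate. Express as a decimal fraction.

water in feed = 1230×0.219 = 269.37 kg/min.
After stage 1: water left = (1−0.387)×269.37 = 165.12; stream total = 1125.8 kg/min.
After stage 2: water left = (1−0.636)×165.12 = 60.105; final concentrate = 1020.7 kg/min.
KCl fraction = 960.63/1020.7 = 0.941.

0.941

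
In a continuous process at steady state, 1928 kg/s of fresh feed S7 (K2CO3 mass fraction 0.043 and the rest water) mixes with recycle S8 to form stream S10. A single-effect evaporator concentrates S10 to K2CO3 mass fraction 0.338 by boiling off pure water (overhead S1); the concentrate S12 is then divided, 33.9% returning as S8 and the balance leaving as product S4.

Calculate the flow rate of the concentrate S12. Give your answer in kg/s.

Overall K2CO3 balance (none leaves overhead): K2CO3 in fresh feed = K2CO3 in product, i.e. 1928×0.043 = (1−0.339)·S12·0.338.
S12 = 82.904/(0.338×0.661) = 371.07 kg/s.

371.1 kg/s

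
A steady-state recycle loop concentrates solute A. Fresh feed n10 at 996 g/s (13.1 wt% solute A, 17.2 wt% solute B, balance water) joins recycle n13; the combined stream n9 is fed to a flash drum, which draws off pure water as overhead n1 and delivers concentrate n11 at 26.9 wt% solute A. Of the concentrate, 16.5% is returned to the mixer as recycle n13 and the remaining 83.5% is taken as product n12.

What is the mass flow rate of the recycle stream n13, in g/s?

Overall solute A balance (none leaves overhead): solute A in fresh feed = solute A in product, i.e. 996×0.131 = (1−0.165)·n11·0.269.
n11 = 130.48/(0.269×0.835) = 580.89 g/s.
Recycle n13 = 0.165×580.89 = 95.846 g/s.

95.85 g/s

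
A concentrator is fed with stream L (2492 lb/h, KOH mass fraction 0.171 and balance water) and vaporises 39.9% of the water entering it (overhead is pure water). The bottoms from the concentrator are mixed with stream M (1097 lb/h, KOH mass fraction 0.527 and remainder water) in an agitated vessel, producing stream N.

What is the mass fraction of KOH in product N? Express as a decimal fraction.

Vapour removed = 0.399×0.829×2492 = 824.28 lb/h; concentrate = 1667.7 lb/h.
KOH reaching the mixer = 426.13 (from concentrate) + 1097×0.527 = 1004.3 lb/h.
Product flow = 1667.7 + 1097 = 2764.7 lb/h; KOH fraction = 0.363.

0.363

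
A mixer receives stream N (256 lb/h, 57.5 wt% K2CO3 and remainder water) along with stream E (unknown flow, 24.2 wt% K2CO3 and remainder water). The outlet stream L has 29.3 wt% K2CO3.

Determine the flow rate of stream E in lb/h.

Let E be the unknown flow. Total out = 256 + E.
K2CO3 balance: 147.2 + 0.242·E = 0.293·(256 + E)
(0.242 − 0.293)·E = 0.293×256 − 147.2 = -72.192
E = -72.192 / -0.051 = 1415.5 lb/h

1416 lb/h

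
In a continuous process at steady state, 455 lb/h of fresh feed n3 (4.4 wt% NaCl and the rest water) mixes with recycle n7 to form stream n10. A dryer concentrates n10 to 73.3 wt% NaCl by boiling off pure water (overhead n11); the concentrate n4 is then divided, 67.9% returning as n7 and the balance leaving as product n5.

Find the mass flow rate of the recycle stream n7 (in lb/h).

57.77 lb/h

Overall NaCl balance (none leaves overhead): NaCl in fresh feed = NaCl in product, i.e. 455×0.044 = (1−0.679)·n4·0.733.
n4 = 20.02/(0.733×0.321) = 85.085 lb/h.
Recycle n7 = 0.679×85.085 = 57.773 lb/h.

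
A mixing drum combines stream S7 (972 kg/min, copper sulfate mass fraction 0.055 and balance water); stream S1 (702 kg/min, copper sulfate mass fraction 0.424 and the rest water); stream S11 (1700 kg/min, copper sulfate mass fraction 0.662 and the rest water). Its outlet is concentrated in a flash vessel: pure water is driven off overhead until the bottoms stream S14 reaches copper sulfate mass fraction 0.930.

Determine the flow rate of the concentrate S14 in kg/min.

1588 kg/min

copper sulfate entering = 972×0.055 + 702×0.424 + 1700×0.662 = 1476.5 kg/min.
All copper sulfate reports to S14, so S14 = 1476.5/0.930 = 1587.6 kg/min.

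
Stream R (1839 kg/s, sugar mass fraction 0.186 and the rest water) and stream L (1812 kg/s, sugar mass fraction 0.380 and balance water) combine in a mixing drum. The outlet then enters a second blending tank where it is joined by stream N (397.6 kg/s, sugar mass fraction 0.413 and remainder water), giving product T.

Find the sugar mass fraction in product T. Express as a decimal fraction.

0.295

Overall, product flow = 4048.6 kg/s.
sugar in = 1839×0.186 + 1812×0.380 + 397.6×0.413 = 1194.8 kg/s.
sugar fraction in T = 0.295.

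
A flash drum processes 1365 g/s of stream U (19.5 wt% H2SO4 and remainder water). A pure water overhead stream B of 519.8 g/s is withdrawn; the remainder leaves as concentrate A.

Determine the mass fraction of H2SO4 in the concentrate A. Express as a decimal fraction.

0.315

H2SO4 is not removed: 1365×0.195 = 266.18 g/s of H2SO4 enters A.
Concentrate = 1365 − 519.8 = 845.2 g/s.
Mass fraction = 266.18/845.2 = 0.315.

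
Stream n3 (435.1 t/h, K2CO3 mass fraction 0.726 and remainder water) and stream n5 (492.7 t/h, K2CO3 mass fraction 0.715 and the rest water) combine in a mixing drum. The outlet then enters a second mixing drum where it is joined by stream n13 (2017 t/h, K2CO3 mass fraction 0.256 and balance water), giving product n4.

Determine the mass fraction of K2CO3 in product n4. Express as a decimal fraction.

0.402

Overall, product flow = 2944.8 t/h.
K2CO3 in = 435.1×0.726 + 492.7×0.715 + 2017×0.256 = 1184.5 t/h.
K2CO3 fraction in n4 = 0.402.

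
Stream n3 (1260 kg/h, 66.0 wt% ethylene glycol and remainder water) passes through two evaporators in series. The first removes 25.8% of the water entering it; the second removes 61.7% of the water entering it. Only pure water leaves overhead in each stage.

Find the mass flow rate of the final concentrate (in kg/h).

953.3 kg/h

water in feed = 1260×0.340 = 428.4 kg/h.
After stage 1: water left = (1−0.258)×428.4 = 317.87; stream total = 1149.5 kg/h.
After stage 2: water left = (1−0.617)×317.87 = 121.75; final concentrate = 953.35 kg/h.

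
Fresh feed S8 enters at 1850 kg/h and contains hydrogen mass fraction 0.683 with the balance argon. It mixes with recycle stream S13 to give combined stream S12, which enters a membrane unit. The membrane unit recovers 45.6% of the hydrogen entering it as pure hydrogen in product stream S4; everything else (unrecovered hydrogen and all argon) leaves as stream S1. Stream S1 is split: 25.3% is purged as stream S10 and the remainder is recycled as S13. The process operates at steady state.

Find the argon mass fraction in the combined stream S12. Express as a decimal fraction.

0.521

argon enters only via S8 and leaves only via the purge: 1850×0.317 = 0.253×(argon in S1), and the membrane unit passes all argon, so argon in S12 = argon in S1 = 2318 kg/h.
hydrogen in S12: m_A = 1850×0.683 + (1−0.253)·(1−0.456)·m_A, so m_A = 1263.6/0.5936 = 2128.5 kg/h.
S12 = 2128.5 + 2318 = 4446.5 kg/h.
argon fraction in S12 = 2318/4446.5 = 0.521.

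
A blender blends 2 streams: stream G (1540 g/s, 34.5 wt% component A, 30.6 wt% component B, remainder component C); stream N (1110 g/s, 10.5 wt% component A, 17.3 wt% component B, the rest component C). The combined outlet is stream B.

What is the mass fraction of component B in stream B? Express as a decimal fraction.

Total flow out = 1540 + 1110 = 2650 g/s.
component B in = 1540×0.306 + 1110×0.173 = 663.27 g/s.
component B mass fraction in B = 663.27/2650 = 0.250.

0.250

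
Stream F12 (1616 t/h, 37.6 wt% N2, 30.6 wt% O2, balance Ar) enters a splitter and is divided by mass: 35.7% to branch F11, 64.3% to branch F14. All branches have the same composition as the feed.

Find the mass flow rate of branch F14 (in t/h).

1039 t/h

Branch F14 flow = 0.643×1616 = 1039.1 t/h.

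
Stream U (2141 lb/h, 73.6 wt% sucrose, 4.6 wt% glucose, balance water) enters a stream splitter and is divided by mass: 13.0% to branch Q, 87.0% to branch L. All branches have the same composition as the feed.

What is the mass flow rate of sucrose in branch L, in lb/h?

Branch L total = 0.870×2141 = 1862.7 lb/h.
sucrose in L = 0.736×1862.7 = 1370.9 lb/h.

1371 lb/h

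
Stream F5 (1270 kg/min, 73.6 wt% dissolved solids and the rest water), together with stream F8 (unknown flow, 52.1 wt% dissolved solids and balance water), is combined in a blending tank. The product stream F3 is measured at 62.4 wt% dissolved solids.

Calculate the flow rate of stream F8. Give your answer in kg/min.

1381 kg/min

Let F8 be the unknown flow. Total out = 1270 + F8.
dissolved solids balance: 934.72 + 0.521·F8 = 0.624·(1270 + F8)
(0.521 − 0.624)·F8 = 0.624×1270 − 934.72 = -142.24
F8 = -142.24 / -0.103 = 1381 kg/min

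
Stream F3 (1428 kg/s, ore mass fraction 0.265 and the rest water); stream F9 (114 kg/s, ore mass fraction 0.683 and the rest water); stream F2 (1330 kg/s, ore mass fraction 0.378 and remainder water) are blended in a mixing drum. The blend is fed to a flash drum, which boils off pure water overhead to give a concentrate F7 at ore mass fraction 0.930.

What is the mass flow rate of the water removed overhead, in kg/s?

ore entering = 1428×0.265 + 114×0.683 + 1330×0.378 = 959.02 kg/s.
All ore reports to F7, so F7 = 959.02/0.930 = 1031.2 kg/s.
Total feed = 2872 kg/s; overhead = 2872 − 1031.2 = 1840.8 kg/s.

1841 kg/s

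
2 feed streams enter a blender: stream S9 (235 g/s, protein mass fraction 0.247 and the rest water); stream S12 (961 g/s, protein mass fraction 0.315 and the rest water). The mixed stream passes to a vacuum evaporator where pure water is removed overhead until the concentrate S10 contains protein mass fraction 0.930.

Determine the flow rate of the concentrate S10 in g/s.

protein entering = 235×0.247 + 961×0.315 = 360.76 g/s.
All protein reports to S10, so S10 = 360.76/0.930 = 387.91 g/s.

387.9 g/s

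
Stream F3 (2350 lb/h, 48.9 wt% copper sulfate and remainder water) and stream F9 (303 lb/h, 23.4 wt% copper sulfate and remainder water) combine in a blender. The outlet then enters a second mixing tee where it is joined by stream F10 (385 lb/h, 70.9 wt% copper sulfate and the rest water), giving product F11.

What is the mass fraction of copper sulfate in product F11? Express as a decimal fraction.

0.491

Overall, product flow = 3038 lb/h.
copper sulfate in = 2350×0.489 + 303×0.234 + 385×0.709 = 1493 lb/h.
copper sulfate fraction in F11 = 0.491.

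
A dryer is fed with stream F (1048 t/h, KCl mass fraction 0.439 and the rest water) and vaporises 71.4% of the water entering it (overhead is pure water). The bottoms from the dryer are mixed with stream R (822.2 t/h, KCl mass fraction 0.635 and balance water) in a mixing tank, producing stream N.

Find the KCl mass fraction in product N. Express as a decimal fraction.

Vapour removed = 0.714×0.561×1048 = 419.78 t/h; concentrate = 628.22 t/h.
KCl reaching the mixer = 460.07 (from concentrate) + 822.2×0.635 = 982.17 t/h.
Product flow = 628.22 + 822.2 = 1450.4 t/h; KCl fraction = 0.677.

0.677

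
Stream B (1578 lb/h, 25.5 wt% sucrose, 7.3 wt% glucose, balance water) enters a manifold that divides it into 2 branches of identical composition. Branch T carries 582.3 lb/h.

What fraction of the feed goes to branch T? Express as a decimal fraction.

Fraction to T = 582.3/1578 = 0.3690.

0.369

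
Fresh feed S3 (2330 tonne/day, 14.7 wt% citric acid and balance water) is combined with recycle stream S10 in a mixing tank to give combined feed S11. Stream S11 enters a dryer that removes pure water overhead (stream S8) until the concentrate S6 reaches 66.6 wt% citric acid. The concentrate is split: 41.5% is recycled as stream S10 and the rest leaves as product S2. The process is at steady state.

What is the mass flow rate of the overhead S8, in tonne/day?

Overall citric acid balance (none leaves overhead): citric acid in fresh feed = citric acid in product, i.e. 2330×0.147 = (1−0.415)·S6·0.666.
S6 = 342.51/(0.666×0.585) = 879.11 tonne/day.
Recycle S10 = 0.415×879.11 = 364.83 tonne/day.
Combined feed S11 = 2330 + 364.83 = 2694.8 tonne/day.
Overhead S8 = S11 − S6 = 2694.8 − 879.11 = 1815.7 tonne/day.

1816 tonne/day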